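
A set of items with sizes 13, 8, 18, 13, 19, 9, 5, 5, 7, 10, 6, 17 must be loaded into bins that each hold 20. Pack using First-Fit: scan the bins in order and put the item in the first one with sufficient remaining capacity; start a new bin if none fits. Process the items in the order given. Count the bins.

8 bins

13 → bin 1 (remaining 7)
8 → bin 2 (remaining 12)
18 → bin 3 (remaining 2)
13 → bin 4 (remaining 7)
19 → bin 5 (remaining 1)
9 → bin 2 (remaining 3)
5 → bin 1 (remaining 2)
5 → bin 4 (remaining 2)
7 → bin 6 (remaining 13)
10 → bin 6 (remaining 3)
6 → bin 7 (remaining 14)
17 → bin 8 (remaining 3)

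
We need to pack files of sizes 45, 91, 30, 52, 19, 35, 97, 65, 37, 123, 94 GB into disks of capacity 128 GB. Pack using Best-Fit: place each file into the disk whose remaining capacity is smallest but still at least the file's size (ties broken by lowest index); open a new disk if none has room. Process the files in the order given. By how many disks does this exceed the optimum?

1

Best-Fit: [45,52,19] [91,30] [35,65] [97] [37] [123] [94] → 7 disks.
Total size 688 GB; any packing needs at least ⌈688/128⌉ = 6 disks.
An optimal packing achieves that bound: [123] [97,30] [94,19] [91,37] [65,52] [45,35] → 6 disks.
Excess: 7 − 6 = 1.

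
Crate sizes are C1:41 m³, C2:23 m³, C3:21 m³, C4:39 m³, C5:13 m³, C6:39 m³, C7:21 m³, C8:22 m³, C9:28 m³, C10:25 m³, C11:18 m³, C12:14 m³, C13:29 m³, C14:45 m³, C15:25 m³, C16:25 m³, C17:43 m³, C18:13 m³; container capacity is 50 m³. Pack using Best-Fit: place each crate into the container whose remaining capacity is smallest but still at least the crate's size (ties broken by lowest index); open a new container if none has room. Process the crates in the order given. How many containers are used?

C1 (41 m³) → container 1 (remaining 9 m³)
C2 (23 m³) → container 2 (remaining 27 m³)
C3 (21 m³) → container 2 (remaining 6 m³)
C4 (39 m³) → container 3 (remaining 11 m³)
C5 (13 m³) → container 4 (remaining 37 m³)
C6 (39 m³) → container 5 (remaining 11 m³)
C7 (21 m³) → container 4 (remaining 16 m³)
C8 (22 m³) → container 6 (remaining 28 m³)
C9 (28 m³) → container 6 (remaining 0 m³)
C10 (25 m³) → container 7 (remaining 25 m³)
C11 (18 m³) → container 7 (remaining 7 m³)
C12 (14 m³) → container 4 (remaining 2 m³)
C13 (29 m³) → container 8 (remaining 21 m³)
C14 (45 m³) → container 9 (remaining 5 m³)
C15 (25 m³) → container 10 (remaining 25 m³)
C16 (25 m³) → container 10 (remaining 0 m³)
C17 (43 m³) → container 11 (remaining 7 m³)
C18 (13 m³) → container 8 (remaining 8 m³)
Final containers: [41] [23,21] [39] [13,21,14] [39] [22,28] [25,18] [29,13] [45] [25,25] [43].

11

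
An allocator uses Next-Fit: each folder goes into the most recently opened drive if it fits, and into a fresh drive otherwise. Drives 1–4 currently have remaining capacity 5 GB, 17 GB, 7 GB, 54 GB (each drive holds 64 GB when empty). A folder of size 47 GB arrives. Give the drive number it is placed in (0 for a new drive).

4

Next-Fit only looks at drive 4, which has 54 GB free.
47 GB fits there.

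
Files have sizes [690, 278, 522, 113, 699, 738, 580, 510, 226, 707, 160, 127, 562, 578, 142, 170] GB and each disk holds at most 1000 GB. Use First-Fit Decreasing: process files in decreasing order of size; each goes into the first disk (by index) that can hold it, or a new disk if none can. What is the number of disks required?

Sorted descending: 738, 707, 699, 690, 580, 578, 562, 522, 510, 278, 226, 170, 160, 142, 127, 113.
Put 738 GB in disk 1; 262 GB remain.
Put 707 GB in disk 2; 293 GB remain.
Put 699 GB in disk 3; 301 GB remain.
Put 690 GB in disk 4; 310 GB remain.
Put 580 GB in disk 5; 420 GB remain.
Put 578 GB in disk 6; 422 GB remain.
Put 562 GB in disk 7; 438 GB remain.
Put 522 GB in disk 8; 478 GB remain.
Put 510 GB in disk 9; 490 GB remain.
Put 278 GB in disk 2; 15 GB remain.
Put 226 GB in disk 1; 36 GB remain.
Put 170 GB in disk 3; 131 GB remain.
Put 160 GB in disk 4; 150 GB remain.
Put 142 GB in disk 4; 8 GB remain.
Put 127 GB in disk 3; 4 GB remain.
Put 113 GB in disk 5; 307 GB remain.
Final disks: [738,226] [707,278] [699,170,127] [690,160,142] [580,113] [578] [562] [522] [510].

9 disks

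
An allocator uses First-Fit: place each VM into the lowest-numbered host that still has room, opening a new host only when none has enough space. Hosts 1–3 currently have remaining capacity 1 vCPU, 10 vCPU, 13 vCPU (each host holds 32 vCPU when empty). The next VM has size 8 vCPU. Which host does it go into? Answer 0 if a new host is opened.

Hosts with room: host 2 (10 vCPU), host 3 (13 vCPU).
The first with room is host 2.

2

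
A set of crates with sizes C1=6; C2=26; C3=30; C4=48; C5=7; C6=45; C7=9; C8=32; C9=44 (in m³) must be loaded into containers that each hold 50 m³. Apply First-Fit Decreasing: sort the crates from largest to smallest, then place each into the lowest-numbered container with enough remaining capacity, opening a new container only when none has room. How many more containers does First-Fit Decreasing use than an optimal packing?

0

First-Fit Decreasing: [48] [45] [44,6] [32,9,7] [30] [26] → 6 containers.
6 crates exceed 25 m³ (half the capacity), and no two of those can share a container, so at least 6 containers are needed.
So 6 is already optimal.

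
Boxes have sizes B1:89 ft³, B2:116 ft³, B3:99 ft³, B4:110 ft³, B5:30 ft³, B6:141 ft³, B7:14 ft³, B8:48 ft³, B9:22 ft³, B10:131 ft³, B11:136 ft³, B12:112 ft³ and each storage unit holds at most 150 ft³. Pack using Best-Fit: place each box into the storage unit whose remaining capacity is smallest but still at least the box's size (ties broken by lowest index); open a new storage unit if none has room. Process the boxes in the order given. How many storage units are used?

8 storage units

storage unit 1: place B1 (89 ft³), 61 ft³ left
storage unit 2: place B2 (116 ft³), 34 ft³ left
storage unit 3: place B3 (99 ft³), 51 ft³ left
storage unit 4: place B4 (110 ft³), 40 ft³ left
storage unit 2: place B5 (30 ft³), 4 ft³ left
storage unit 5: place B6 (141 ft³), 9 ft³ left
storage unit 4: place B7 (14 ft³), 26 ft³ left
storage unit 3: place B8 (48 ft³), 3 ft³ left
storage unit 4: place B9 (22 ft³), 4 ft³ left
storage unit 6: place B10 (131 ft³), 19 ft³ left
storage unit 7: place B11 (136 ft³), 14 ft³ left
storage unit 8: place B12 (112 ft³), 38 ft³ left
Final storage units: [89] [116,30] [99,48] [110,14,22] [141] [131] [136] [112].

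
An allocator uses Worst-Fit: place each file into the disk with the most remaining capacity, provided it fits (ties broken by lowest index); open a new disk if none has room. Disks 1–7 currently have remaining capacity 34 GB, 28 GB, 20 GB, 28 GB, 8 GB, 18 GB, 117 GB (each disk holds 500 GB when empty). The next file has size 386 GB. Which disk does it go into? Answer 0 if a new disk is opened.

No disk has ≥ 386 GB free, so a new disk is opened.

0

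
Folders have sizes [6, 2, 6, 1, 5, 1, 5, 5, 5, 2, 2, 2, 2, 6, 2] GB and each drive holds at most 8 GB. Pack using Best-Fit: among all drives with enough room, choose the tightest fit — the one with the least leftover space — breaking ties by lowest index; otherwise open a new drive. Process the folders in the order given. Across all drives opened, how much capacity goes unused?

Put 6 GB in drive 1; 2 GB remain.
Put 2 GB in drive 1; 0 GB remain.
Put 6 GB in drive 2; 2 GB remain.
Put 1 GB in drive 2; 1 GB remain.
Put 5 GB in drive 3; 3 GB remain.
Put 1 GB in drive 2; 0 GB remain.
Put 5 GB in drive 4; 3 GB remain.
Put 5 GB in drive 5; 3 GB remain.
Put 5 GB in drive 6; 3 GB remain.
Put 2 GB in drive 3; 1 GB remain.
Put 2 GB in drive 4; 1 GB remain.
Put 2 GB in drive 5; 1 GB remain.
Put 2 GB in drive 6; 1 GB remain.
Put 6 GB in drive 7; 2 GB remain.
Put 2 GB in drive 7; 0 GB remain.
7 drives × 8 GB = 56 GB; used 52 GB; unused 4 GB.

4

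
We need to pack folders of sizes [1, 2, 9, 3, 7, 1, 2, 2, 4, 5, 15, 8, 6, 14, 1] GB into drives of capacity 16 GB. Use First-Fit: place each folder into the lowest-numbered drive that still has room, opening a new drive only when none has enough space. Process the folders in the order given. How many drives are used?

Put 1 GB in drive 1; 15 GB remain.
Put 2 GB in drive 1; 13 GB remain.
Put 9 GB in drive 1; 4 GB remain.
Put 3 GB in drive 1; 1 GB remain.
Put 7 GB in drive 2; 9 GB remain.
Put 1 GB in drive 1; 0 GB remain.
Put 2 GB in drive 2; 7 GB remain.
Put 2 GB in drive 2; 5 GB remain.
Put 4 GB in drive 2; 1 GB remain.
Put 5 GB in drive 3; 11 GB remain.
Put 15 GB in drive 4; 1 GB remain.
Put 8 GB in drive 3; 3 GB remain.
Put 6 GB in drive 5; 10 GB remain.
Put 14 GB in drive 6; 2 GB remain.
Put 1 GB in drive 2; 0 GB remain.
Final drives: [1,2,9,3,1] [7,2,2,4,1] [5,8] [15] [6] [14].

6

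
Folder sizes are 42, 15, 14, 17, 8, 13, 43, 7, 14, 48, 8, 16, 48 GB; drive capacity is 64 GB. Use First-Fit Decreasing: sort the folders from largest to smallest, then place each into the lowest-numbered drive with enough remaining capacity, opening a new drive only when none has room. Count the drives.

Sorted descending: 48, 48, 43, 42, 17, 16, 15, 14, 14, 13, 8, 8, 7.
drive 1: place 48 GB, 16 GB left
drive 2: place 48 GB, 16 GB left
drive 3: place 43 GB, 21 GB left
drive 4: place 42 GB, 22 GB left
drive 3: place 17 GB, 4 GB left
drive 1: place 16 GB, 0 GB left
drive 2: place 15 GB, 1 GB left
drive 4: place 14 GB, 8 GB left
drive 5: place 14 GB, 50 GB left
drive 5: place 13 GB, 37 GB left
drive 4: place 8 GB, 0 GB left
drive 5: place 8 GB, 29 GB left
drive 5: place 7 GB, 22 GB left

5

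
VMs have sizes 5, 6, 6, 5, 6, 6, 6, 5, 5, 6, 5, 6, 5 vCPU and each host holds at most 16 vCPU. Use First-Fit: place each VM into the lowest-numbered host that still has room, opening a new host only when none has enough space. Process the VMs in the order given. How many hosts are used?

host 1: place 5 vCPU, 11 vCPU left
host 1: place 6 vCPU, 5 vCPU left
host 2: place 6 vCPU, 10 vCPU left
host 1: place 5 vCPU, 0 vCPU left
host 2: place 6 vCPU, 4 vCPU left
host 3: place 6 vCPU, 10 vCPU left
host 3: place 6 vCPU, 4 vCPU left
host 4: place 5 vCPU, 11 vCPU left
host 4: place 5 vCPU, 6 vCPU left
host 4: place 6 vCPU, 0 vCPU left
host 5: place 5 vCPU, 11 vCPU left
host 5: place 6 vCPU, 5 vCPU left
host 5: place 5 vCPU, 0 vCPU left

5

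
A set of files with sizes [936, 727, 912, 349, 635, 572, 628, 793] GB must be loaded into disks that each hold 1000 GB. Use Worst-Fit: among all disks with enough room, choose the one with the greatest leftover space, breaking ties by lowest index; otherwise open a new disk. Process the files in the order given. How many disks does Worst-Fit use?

7

disk 1: place 936 GB, 64 GB left
disk 2: place 727 GB, 273 GB left
disk 3: place 912 GB, 88 GB left
disk 4: place 349 GB, 651 GB left
disk 4: place 635 GB, 16 GB left
disk 5: place 572 GB, 428 GB left
disk 6: place 628 GB, 372 GB left
disk 7: place 793 GB, 207 GB left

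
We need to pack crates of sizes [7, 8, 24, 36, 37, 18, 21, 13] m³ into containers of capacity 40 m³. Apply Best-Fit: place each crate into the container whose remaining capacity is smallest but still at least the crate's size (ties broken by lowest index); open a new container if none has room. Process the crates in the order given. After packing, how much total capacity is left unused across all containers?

Put 7 m³ in container 1; 33 m³ remain.
Put 8 m³ in container 1; 25 m³ remain.
Put 24 m³ in container 1; 1 m³ remain.
Put 36 m³ in container 2; 4 m³ remain.
Put 37 m³ in container 3; 3 m³ remain.
Put 18 m³ in container 4; 22 m³ remain.
Put 21 m³ in container 4; 1 m³ remain.
Put 13 m³ in container 5; 27 m³ remain.
5 containers × 40 m³ = 200 m³; used 164 m³; unused 36 m³.

36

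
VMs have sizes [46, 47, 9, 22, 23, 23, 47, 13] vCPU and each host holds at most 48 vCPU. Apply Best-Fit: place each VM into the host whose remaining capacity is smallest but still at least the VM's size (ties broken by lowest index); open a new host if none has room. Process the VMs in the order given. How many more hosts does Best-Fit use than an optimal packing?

0

Best-Fit: [46] [47] [9,22,13] [23,23] [47] → 5 hosts.
Total size 230 vCPU; any packing needs at least ⌈230/48⌉ = 5 hosts.
So 5 is already optimal.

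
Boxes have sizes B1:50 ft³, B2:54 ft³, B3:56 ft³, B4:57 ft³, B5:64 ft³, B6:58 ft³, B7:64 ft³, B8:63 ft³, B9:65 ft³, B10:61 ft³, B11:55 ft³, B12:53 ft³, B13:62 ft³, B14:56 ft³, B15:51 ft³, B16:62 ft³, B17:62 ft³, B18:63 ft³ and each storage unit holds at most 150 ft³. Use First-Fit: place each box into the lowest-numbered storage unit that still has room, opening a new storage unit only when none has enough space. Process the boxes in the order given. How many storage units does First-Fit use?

storage unit 1: place B1 (50 ft³), 100 ft³ left
storage unit 1: place B2 (54 ft³), 46 ft³ left
storage unit 2: place B3 (56 ft³), 94 ft³ left
storage unit 2: place B4 (57 ft³), 37 ft³ left
storage unit 3: place B5 (64 ft³), 86 ft³ left
storage unit 3: place B6 (58 ft³), 28 ft³ left
storage unit 4: place B7 (64 ft³), 86 ft³ left
storage unit 4: place B8 (63 ft³), 23 ft³ left
storage unit 5: place B9 (65 ft³), 85 ft³ left
storage unit 5: place B10 (61 ft³), 24 ft³ left
storage unit 6: place B11 (55 ft³), 95 ft³ left
storage unit 6: place B12 (53 ft³), 42 ft³ left
storage unit 7: place B13 (62 ft³), 88 ft³ left
storage unit 7: place B14 (56 ft³), 32 ft³ left
storage unit 8: place B15 (51 ft³), 99 ft³ left
storage unit 8: place B16 (62 ft³), 37 ft³ left
storage unit 9: place B17 (62 ft³), 88 ft³ left
storage unit 9: place B18 (63 ft³), 25 ft³ left

9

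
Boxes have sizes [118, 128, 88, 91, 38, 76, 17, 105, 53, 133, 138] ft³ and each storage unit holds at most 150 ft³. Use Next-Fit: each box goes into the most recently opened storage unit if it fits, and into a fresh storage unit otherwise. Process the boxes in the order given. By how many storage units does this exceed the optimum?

1

Next-Fit: [118] [128] [88] [91,38] [76,17] [105] [53] [133] [138] → 9 storage units.
8 boxes exceed 75 ft³ (half the capacity), and no two of those can share a storage unit, so at least 8 storage units are needed.
An optimal packing achieves that bound: [138] [133,17] [128] [118] [105,38] [91,53] [88] [76] → 8 storage units.
Excess: 9 − 8 = 1.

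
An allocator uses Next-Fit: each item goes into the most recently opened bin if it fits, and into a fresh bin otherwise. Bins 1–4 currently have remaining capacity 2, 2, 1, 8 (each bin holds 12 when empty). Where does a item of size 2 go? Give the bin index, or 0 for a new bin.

4

Next-Fit only looks at bin 4, which has 8 free.
2 fits there.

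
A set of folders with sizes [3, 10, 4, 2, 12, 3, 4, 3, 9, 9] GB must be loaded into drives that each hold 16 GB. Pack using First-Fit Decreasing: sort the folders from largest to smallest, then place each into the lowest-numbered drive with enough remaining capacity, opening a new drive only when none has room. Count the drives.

4 drives

Sorted descending: 12, 10, 9, 9, 4, 4, 3, 3, 3, 2.
Put 12 GB in drive 1; 4 GB remain.
Put 10 GB in drive 2; 6 GB remain.
Put 9 GB in drive 3; 7 GB remain.
Put 9 GB in drive 4; 7 GB remain.
Put 4 GB in drive 1; 0 GB remain.
Put 4 GB in drive 2; 2 GB remain.
Put 3 GB in drive 3; 4 GB remain.
Put 3 GB in drive 3; 1 GB remain.
Put 3 GB in drive 4; 4 GB remain.
Put 2 GB in drive 2; 0 GB remain.
Final drives: [12,4] [10,4,2] [9,3,3] [9,3].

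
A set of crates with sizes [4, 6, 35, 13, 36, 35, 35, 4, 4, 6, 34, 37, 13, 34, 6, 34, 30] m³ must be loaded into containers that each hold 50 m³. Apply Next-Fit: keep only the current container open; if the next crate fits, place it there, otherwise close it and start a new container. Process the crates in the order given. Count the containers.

4 m³ → container 1 (remaining 46 m³)
6 m³ → container 1 (remaining 40 m³)
35 m³ → container 1 (remaining 5 m³)
13 m³ → container 2 (remaining 37 m³)
36 m³ → container 2 (remaining 1 m³)
35 m³ → container 3 (remaining 15 m³)
35 m³ → container 4 (remaining 15 m³)
4 m³ → container 4 (remaining 11 m³)
4 m³ → container 4 (remaining 7 m³)
6 m³ → container 4 (remaining 1 m³)
34 m³ → container 5 (remaining 16 m³)
37 m³ → container 6 (remaining 13 m³)
13 m³ → container 6 (remaining 0 m³)
34 m³ → container 7 (remaining 16 m³)
6 m³ → container 7 (remaining 10 m³)
34 m³ → container 8 (remaining 16 m³)
30 m³ → container 9 (remaining 20 m³)

9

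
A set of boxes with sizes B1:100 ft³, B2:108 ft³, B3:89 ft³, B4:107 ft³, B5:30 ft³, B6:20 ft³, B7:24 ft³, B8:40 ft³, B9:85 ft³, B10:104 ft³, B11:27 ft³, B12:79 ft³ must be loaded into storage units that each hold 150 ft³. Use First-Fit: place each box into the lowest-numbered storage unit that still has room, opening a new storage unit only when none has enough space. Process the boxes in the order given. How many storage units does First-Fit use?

7 storage units

B1 (100 ft³) → storage unit 1 (remaining 50 ft³)
B2 (108 ft³) → storage unit 2 (remaining 42 ft³)
B3 (89 ft³) → storage unit 3 (remaining 61 ft³)
B4 (107 ft³) → storage unit 4 (remaining 43 ft³)
B5 (30 ft³) → storage unit 1 (remaining 20 ft³)
B6 (20 ft³) → storage unit 1 (remaining 0 ft³)
B7 (24 ft³) → storage unit 2 (remaining 18 ft³)
B8 (40 ft³) → storage unit 3 (remaining 21 ft³)
B9 (85 ft³) → storage unit 5 (remaining 65 ft³)
B10 (104 ft³) → storage unit 6 (remaining 46 ft³)
B11 (27 ft³) → storage unit 4 (remaining 16 ft³)
B12 (79 ft³) → storage unit 7 (remaining 71 ft³)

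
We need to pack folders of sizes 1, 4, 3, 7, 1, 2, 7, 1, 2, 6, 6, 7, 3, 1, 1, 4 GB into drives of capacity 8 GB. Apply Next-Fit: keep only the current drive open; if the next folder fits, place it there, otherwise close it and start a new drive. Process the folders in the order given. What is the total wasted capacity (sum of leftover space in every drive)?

1 GB → drive 1 (remaining 7 GB)
4 GB → drive 1 (remaining 3 GB)
3 GB → drive 1 (remaining 0 GB)
7 GB → drive 2 (remaining 1 GB)
1 GB → drive 2 (remaining 0 GB)
2 GB → drive 3 (remaining 6 GB)
7 GB → drive 4 (remaining 1 GB)
1 GB → drive 4 (remaining 0 GB)
2 GB → drive 5 (remaining 6 GB)
6 GB → drive 5 (remaining 0 GB)
6 GB → drive 6 (remaining 2 GB)
7 GB → drive 7 (remaining 1 GB)
3 GB → drive 8 (remaining 5 GB)
1 GB → drive 8 (remaining 4 GB)
1 GB → drive 8 (remaining 3 GB)
4 GB → drive 9 (remaining 4 GB)
9 drives × 8 GB = 72 GB; used 56 GB; unused 16 GB.

16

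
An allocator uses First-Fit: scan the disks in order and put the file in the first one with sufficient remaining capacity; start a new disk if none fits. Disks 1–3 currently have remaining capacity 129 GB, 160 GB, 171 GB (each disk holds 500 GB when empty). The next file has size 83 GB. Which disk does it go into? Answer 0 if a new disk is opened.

1

Disks with room: disk 1 (129 GB), disk 2 (160 GB), disk 3 (171 GB).
The first with room is disk 1.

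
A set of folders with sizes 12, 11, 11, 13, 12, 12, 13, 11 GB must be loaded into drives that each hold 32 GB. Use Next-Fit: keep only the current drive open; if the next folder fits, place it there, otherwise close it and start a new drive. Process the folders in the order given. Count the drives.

4

drive 1: place 12 GB, 20 GB left
drive 1: place 11 GB, 9 GB left
drive 2: place 11 GB, 21 GB left
drive 2: place 13 GB, 8 GB left
drive 3: place 12 GB, 20 GB left
drive 3: place 12 GB, 8 GB left
drive 4: place 13 GB, 19 GB left
drive 4: place 11 GB, 8 GB left
Final drives: [12,11] [11,13] [12,12] [13,11].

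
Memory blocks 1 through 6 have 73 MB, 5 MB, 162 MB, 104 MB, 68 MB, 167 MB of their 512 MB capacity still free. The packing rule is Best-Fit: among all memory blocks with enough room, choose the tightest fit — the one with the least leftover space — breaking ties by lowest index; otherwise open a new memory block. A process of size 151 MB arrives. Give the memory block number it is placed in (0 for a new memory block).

Memory blocks with room: memory block 3 (162 MB), memory block 6 (167 MB).
Tightest fit is memory block 3 with 162 MB free.

3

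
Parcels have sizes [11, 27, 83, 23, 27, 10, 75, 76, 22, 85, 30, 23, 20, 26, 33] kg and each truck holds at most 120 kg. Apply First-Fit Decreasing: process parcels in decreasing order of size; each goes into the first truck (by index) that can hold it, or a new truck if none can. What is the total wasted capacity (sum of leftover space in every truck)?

29

Sorted descending: 85, 83, 76, 75, 33, 30, 27, 27, 26, 23, 23, 22, 20, 11, 10.
Put 85 kg in truck 1; 35 kg remain.
Put 83 kg in truck 2; 37 kg remain.
Put 76 kg in truck 3; 44 kg remain.
Put 75 kg in truck 4; 45 kg remain.
Put 33 kg in truck 1; 2 kg remain.
Put 30 kg in truck 2; 7 kg remain.
Put 27 kg in truck 3; 17 kg remain.
Put 27 kg in truck 4; 18 kg remain.
Put 26 kg in truck 5; 94 kg remain.
Put 23 kg in truck 5; 71 kg remain.
Put 23 kg in truck 5; 48 kg remain.
Put 22 kg in truck 5; 26 kg remain.
Put 20 kg in truck 5; 6 kg remain.
Put 11 kg in truck 3; 6 kg remain.
Put 10 kg in truck 4; 8 kg remain.
5 trucks × 120 kg = 600 kg; used 571 kg; unused 29 kg.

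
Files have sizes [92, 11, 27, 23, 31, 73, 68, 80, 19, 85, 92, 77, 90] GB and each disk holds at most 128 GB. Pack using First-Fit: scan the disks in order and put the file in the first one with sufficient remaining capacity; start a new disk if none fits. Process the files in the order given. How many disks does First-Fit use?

8 disks

disk 1: place 92 GB, 36 GB left
disk 1: place 11 GB, 25 GB left
disk 2: place 27 GB, 101 GB left
disk 1: place 23 GB, 2 GB left
disk 2: place 31 GB, 70 GB left
disk 3: place 73 GB, 55 GB left
disk 2: place 68 GB, 2 GB left
disk 4: place 80 GB, 48 GB left
disk 3: place 19 GB, 36 GB left
disk 5: place 85 GB, 43 GB left
disk 6: place 92 GB, 36 GB left
disk 7: place 77 GB, 51 GB left
disk 8: place 90 GB, 38 GB left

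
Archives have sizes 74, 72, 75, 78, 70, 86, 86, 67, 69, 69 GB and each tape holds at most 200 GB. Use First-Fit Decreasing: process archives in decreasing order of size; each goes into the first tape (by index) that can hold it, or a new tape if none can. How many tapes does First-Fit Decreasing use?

5

Sorted descending: 86, 86, 78, 75, 74, 72, 70, 69, 69, 67.
Put 86 GB in tape 1; 114 GB remain.
Put 86 GB in tape 1; 28 GB remain.
Put 78 GB in tape 2; 122 GB remain.
Put 75 GB in tape 2; 47 GB remain.
Put 74 GB in tape 3; 126 GB remain.
Put 72 GB in tape 3; 54 GB remain.
Put 70 GB in tape 4; 130 GB remain.
Put 69 GB in tape 4; 61 GB remain.
Put 69 GB in tape 5; 131 GB remain.
Put 67 GB in tape 5; 64 GB remain.
Final tapes: [86,86] [78,75] [74,72] [70,69] [69,67].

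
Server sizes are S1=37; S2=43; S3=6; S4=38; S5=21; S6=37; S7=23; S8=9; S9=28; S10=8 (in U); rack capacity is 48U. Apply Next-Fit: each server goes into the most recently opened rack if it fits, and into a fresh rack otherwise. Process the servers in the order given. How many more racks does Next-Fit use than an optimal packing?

Next-Fit: [37] [43] [6,38] [21] [37] [23,9] [28,8] → 7 racks.
Total size 250U; any packing needs at least ⌈250/48⌉ = 6 racks.
An optimal packing achieves that bound: [43] [38,9] [37,8] [37,6] [28] [23,21] → 6 racks.
Excess: 7 − 6 = 1.

1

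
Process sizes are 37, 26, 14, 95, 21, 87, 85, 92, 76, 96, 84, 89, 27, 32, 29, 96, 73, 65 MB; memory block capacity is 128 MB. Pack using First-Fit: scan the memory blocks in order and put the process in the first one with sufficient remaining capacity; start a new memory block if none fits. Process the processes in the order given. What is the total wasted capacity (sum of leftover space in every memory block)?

412

Put 37 MB in memory block 1; 91 MB remain.
Put 26 MB in memory block 1; 65 MB remain.
Put 14 MB in memory block 1; 51 MB remain.
Put 95 MB in memory block 2; 33 MB remain.
Put 21 MB in memory block 1; 30 MB remain.
Put 87 MB in memory block 3; 41 MB remain.
Put 85 MB in memory block 4; 43 MB remain.
Put 92 MB in memory block 5; 36 MB remain.
Put 76 MB in memory block 6; 52 MB remain.
Put 96 MB in memory block 7; 32 MB remain.
Put 84 MB in memory block 8; 44 MB remain.
Put 89 MB in memory block 9; 39 MB remain.
Put 27 MB in memory block 1; 3 MB remain.
Put 32 MB in memory block 2; 1 MB remain.
Put 29 MB in memory block 3; 12 MB remain.
Put 96 MB in memory block 10; 32 MB remain.
Put 73 MB in memory block 11; 55 MB remain.
Put 65 MB in memory block 12; 63 MB remain.
12 memory blocks × 128 MB = 1536 MB; used 1124 MB; unused 412 MB.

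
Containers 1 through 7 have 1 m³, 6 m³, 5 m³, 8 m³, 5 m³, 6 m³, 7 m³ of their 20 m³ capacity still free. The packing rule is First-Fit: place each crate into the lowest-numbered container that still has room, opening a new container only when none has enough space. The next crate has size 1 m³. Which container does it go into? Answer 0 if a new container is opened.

Containers with room: container 1 (1 m³), container 2 (6 m³), container 3 (5 m³), container 4 (8 m³), container 5 (5 m³), container 6 (6 m³), container 7 (7 m³).
The first with room is container 1.

1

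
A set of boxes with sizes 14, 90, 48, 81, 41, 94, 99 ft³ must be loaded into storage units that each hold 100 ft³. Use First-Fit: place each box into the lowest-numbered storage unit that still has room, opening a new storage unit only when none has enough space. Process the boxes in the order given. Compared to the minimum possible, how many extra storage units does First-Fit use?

First-Fit: [14,48] [90] [81] [41] [94] [99] → 6 storage units.
Total size 467 ft³; any packing needs at least ⌈467/100⌉ = 5 storage units.
An optimal packing achieves that bound: [99] [94] [90] [81,14] [48,41] → 5 storage units.
Excess: 6 − 5 = 1.

1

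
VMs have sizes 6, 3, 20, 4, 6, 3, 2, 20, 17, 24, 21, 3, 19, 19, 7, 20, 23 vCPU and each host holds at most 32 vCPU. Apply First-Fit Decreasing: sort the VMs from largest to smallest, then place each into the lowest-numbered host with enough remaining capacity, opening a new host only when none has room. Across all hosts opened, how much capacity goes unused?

71

Sorted descending: 24, 23, 21, 20, 20, 20, 19, 19, 17, 7, 6, 6, 4, 3, 3, 3, 2.
Put 24 vCPU in host 1; 8 vCPU remain.
Put 23 vCPU in host 2; 9 vCPU remain.
Put 21 vCPU in host 3; 11 vCPU remain.
Put 20 vCPU in host 4; 12 vCPU remain.
Put 20 vCPU in host 5; 12 vCPU remain.
Put 20 vCPU in host 6; 12 vCPU remain.
Put 19 vCPU in host 7; 13 vCPU remain.
Put 19 vCPU in host 8; 13 vCPU remain.
Put 17 vCPU in host 9; 15 vCPU remain.
Put 7 vCPU in host 1; 1 vCPU remain.
Put 6 vCPU in host 2; 3 vCPU remain.
Put 6 vCPU in host 3; 5 vCPU remain.
Put 4 vCPU in host 3; 1 vCPU remain.
Put 3 vCPU in host 2; 0 vCPU remain.
Put 3 vCPU in host 4; 9 vCPU remain.
Put 3 vCPU in host 4; 6 vCPU remain.
Put 2 vCPU in host 4; 4 vCPU remain.
9 hosts × 32 vCPU = 288 vCPU; used 217 vCPU; unused 71 vCPU.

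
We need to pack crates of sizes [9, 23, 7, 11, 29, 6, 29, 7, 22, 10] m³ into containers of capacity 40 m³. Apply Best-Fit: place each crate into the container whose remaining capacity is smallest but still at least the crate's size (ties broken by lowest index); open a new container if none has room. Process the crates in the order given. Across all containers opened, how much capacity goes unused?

7

9 m³ → container 1 (remaining 31 m³)
23 m³ → container 1 (remaining 8 m³)
7 m³ → container 1 (remaining 1 m³)
11 m³ → container 2 (remaining 29 m³)
29 m³ → container 2 (remaining 0 m³)
6 m³ → container 3 (remaining 34 m³)
29 m³ → container 3 (remaining 5 m³)
7 m³ → container 4 (remaining 33 m³)
22 m³ → container 4 (remaining 11 m³)
10 m³ → container 4 (remaining 1 m³)
4 containers × 40 m³ = 160 m³; used 153 m³; unused 7 m³.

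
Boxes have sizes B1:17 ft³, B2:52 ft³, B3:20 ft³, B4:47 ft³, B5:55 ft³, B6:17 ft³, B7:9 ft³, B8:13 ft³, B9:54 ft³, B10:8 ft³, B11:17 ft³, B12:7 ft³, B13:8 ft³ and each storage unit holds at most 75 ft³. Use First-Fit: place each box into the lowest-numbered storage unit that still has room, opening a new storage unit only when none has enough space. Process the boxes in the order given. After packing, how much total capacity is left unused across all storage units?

B1 (17 ft³) → storage unit 1 (remaining 58 ft³)
B2 (52 ft³) → storage unit 1 (remaining 6 ft³)
B3 (20 ft³) → storage unit 2 (remaining 55 ft³)
B4 (47 ft³) → storage unit 2 (remaining 8 ft³)
B5 (55 ft³) → storage unit 3 (remaining 20 ft³)
B6 (17 ft³) → storage unit 3 (remaining 3 ft³)
B7 (9 ft³) → storage unit 4 (remaining 66 ft³)
B8 (13 ft³) → storage unit 4 (remaining 53 ft³)
B9 (54 ft³) → storage unit 5 (remaining 21 ft³)
B10 (8 ft³) → storage unit 2 (remaining 0 ft³)
B11 (17 ft³) → storage unit 4 (remaining 36 ft³)
B12 (7 ft³) → storage unit 4 (remaining 29 ft³)
B13 (8 ft³) → storage unit 4 (remaining 21 ft³)
5 storage units × 75 ft³ = 375 ft³; used 324 ft³; unused 51 ft³.

51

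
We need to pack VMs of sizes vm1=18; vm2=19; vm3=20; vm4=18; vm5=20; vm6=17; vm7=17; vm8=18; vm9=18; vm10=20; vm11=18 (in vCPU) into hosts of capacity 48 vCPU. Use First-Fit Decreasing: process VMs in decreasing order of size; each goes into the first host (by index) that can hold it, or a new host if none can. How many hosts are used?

Sorted descending: 20, 20, 20, 19, 18, 18, 18, 18, 18, 17, 17.
20 vCPU → host 1 (remaining 28 vCPU)
20 vCPU → host 1 (remaining 8 vCPU)
20 vCPU → host 2 (remaining 28 vCPU)
19 vCPU → host 2 (remaining 9 vCPU)
18 vCPU → host 3 (remaining 30 vCPU)
18 vCPU → host 3 (remaining 12 vCPU)
18 vCPU → host 4 (remaining 30 vCPU)
18 vCPU → host 4 (remaining 12 vCPU)
18 vCPU → host 5 (remaining 30 vCPU)
17 vCPU → host 5 (remaining 13 vCPU)
17 vCPU → host 6 (remaining 31 vCPU)

6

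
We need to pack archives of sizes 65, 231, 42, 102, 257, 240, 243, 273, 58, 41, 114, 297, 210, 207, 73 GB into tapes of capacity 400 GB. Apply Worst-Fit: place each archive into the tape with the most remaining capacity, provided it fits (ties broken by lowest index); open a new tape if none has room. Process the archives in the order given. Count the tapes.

8 tapes

Put 65 GB in tape 1; 335 GB remain.
Put 231 GB in tape 1; 104 GB remain.
Put 42 GB in tape 1; 62 GB remain.
Put 102 GB in tape 2; 298 GB remain.
Put 257 GB in tape 2; 41 GB remain.
Put 240 GB in tape 3; 160 GB remain.
Put 243 GB in tape 4; 157 GB remain.
Put 273 GB in tape 5; 127 GB remain.
Put 58 GB in tape 3; 102 GB remain.
Put 41 GB in tape 4; 116 GB remain.
Put 114 GB in tape 5; 13 GB remain.
Put 297 GB in tape 6; 103 GB remain.
Put 210 GB in tape 7; 190 GB remain.
Put 207 GB in tape 8; 193 GB remain.
Put 73 GB in tape 8; 120 GB remain.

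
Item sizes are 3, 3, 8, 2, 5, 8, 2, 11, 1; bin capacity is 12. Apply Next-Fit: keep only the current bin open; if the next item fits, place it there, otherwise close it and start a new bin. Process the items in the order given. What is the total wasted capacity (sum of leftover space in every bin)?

3 → bin 1 (remaining 9)
3 → bin 1 (remaining 6)
8 → bin 2 (remaining 4)
2 → bin 2 (remaining 2)
5 → bin 3 (remaining 7)
8 → bin 4 (remaining 4)
2 → bin 4 (remaining 2)
11 → bin 5 (remaining 1)
1 → bin 5 (remaining 0)
5 bins × 12 = 60; used 43; unused 17.

17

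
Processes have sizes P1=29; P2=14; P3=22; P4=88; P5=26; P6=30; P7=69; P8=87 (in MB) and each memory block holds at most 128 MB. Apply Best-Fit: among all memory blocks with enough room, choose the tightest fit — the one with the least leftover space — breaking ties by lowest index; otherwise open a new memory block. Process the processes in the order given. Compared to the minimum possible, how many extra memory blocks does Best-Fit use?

Best-Fit: [29,14,22,30] [88,26] [69] [87] → 4 memory blocks.
Total size 365 MB; any packing needs at least ⌈365/128⌉ = 3 memory blocks.
An optimal packing achieves that bound: [88,30] [87,26,14] [69,29,22] → 3 memory blocks.
Excess: 4 − 3 = 1.

1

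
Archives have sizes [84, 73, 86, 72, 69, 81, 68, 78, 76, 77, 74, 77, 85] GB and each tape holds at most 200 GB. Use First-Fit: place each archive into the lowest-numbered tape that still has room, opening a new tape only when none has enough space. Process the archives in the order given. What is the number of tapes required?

7

tape 1: place 84 GB, 116 GB left
tape 1: place 73 GB, 43 GB left
tape 2: place 86 GB, 114 GB left
tape 2: place 72 GB, 42 GB left
tape 3: place 69 GB, 131 GB left
tape 3: place 81 GB, 50 GB left
tape 4: place 68 GB, 132 GB left
tape 4: place 78 GB, 54 GB left
tape 5: place 76 GB, 124 GB left
tape 5: place 77 GB, 47 GB left
tape 6: place 74 GB, 126 GB left
tape 6: place 77 GB, 49 GB left
tape 7: place 85 GB, 115 GB left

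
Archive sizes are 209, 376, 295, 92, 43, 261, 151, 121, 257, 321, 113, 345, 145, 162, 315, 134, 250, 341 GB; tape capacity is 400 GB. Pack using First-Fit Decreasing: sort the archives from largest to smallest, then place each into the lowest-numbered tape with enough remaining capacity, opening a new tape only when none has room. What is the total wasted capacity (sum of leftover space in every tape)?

469

Sorted descending: 376, 345, 341, 321, 315, 295, 261, 257, 250, 209, 162, 151, 145, 134, 121, 113, 92, 43.
Put 376 GB in tape 1; 24 GB remain.
Put 345 GB in tape 2; 55 GB remain.
Put 341 GB in tape 3; 59 GB remain.
Put 321 GB in tape 4; 79 GB remain.
Put 315 GB in tape 5; 85 GB remain.
Put 295 GB in tape 6; 105 GB remain.
Put 261 GB in tape 7; 139 GB remain.
Put 257 GB in tape 8; 143 GB remain.
Put 250 GB in tape 9; 150 GB remain.
Put 209 GB in tape 10; 191 GB remain.
Put 162 GB in tape 10; 29 GB remain.
Put 151 GB in tape 11; 249 GB remain.
Put 145 GB in tape 9; 5 GB remain.
Put 134 GB in tape 7; 5 GB remain.
Put 121 GB in tape 8; 22 GB remain.
Put 113 GB in tape 11; 136 GB remain.
Put 92 GB in tape 6; 13 GB remain.
Put 43 GB in tape 2; 12 GB remain.
11 tapes × 400 GB = 4400 GB; used 3931 GB; unused 469 GB.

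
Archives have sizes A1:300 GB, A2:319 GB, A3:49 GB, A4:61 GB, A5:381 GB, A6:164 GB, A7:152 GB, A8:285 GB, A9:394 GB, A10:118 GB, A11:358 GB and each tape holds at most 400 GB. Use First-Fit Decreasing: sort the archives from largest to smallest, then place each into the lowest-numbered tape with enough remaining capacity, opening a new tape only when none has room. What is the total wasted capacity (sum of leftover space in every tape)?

Sorted descending: 394, 381, 358, 319, 300, 285, 164, 152, 118, 61, 49.
Put 394 GB in tape 1; 6 GB remain.
Put 381 GB in tape 2; 19 GB remain.
Put 358 GB in tape 3; 42 GB remain.
Put 319 GB in tape 4; 81 GB remain.
Put 300 GB in tape 5; 100 GB remain.
Put 285 GB in tape 6; 115 GB remain.
Put 164 GB in tape 7; 236 GB remain.
Put 152 GB in tape 7; 84 GB remain.
Put 118 GB in tape 8; 282 GB remain.
Put 61 GB in tape 4; 20 GB remain.
Put 49 GB in tape 5; 51 GB remain.
8 tapes × 400 GB = 3200 GB; used 2581 GB; unused 619 GB.

619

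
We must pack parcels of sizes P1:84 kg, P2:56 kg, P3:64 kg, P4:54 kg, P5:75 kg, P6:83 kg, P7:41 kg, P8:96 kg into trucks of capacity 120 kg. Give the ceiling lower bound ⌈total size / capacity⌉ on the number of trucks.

Total size = 84 + 56 + 64 + 54 + 75 + 83 + 41 + 96 = 553 kg.
⌈553 / 120⌉ = 5.

5 trucks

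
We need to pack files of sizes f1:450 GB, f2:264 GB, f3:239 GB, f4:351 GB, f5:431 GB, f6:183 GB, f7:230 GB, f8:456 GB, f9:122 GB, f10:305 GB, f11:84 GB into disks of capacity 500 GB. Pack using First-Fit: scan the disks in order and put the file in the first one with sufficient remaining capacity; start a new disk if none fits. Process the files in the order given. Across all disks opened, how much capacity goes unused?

385

disk 1: place f1 (450 GB), 50 GB left
disk 2: place f2 (264 GB), 236 GB left
disk 3: place f3 (239 GB), 261 GB left
disk 4: place f4 (351 GB), 149 GB left
disk 5: place f5 (431 GB), 69 GB left
disk 2: place f6 (183 GB), 53 GB left
disk 3: place f7 (230 GB), 31 GB left
disk 6: place f8 (456 GB), 44 GB left
disk 4: place f9 (122 GB), 27 GB left
disk 7: place f10 (305 GB), 195 GB left
disk 7: place f11 (84 GB), 111 GB left
7 disks × 500 GB = 3500 GB; used 3115 GB; unused 385 GB.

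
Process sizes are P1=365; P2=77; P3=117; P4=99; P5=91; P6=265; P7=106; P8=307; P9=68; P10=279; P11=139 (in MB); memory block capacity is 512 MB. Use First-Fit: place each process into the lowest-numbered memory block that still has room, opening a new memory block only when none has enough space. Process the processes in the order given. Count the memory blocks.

5

memory block 1: place P1 (365 MB), 147 MB left
memory block 1: place P2 (77 MB), 70 MB left
memory block 2: place P3 (117 MB), 395 MB left
memory block 2: place P4 (99 MB), 296 MB left
memory block 2: place P5 (91 MB), 205 MB left
memory block 3: place P6 (265 MB), 247 MB left
memory block 2: place P7 (106 MB), 99 MB left
memory block 4: place P8 (307 MB), 205 MB left
memory block 1: place P9 (68 MB), 2 MB left
memory block 5: place P10 (279 MB), 233 MB left
memory block 3: place P11 (139 MB), 108 MB left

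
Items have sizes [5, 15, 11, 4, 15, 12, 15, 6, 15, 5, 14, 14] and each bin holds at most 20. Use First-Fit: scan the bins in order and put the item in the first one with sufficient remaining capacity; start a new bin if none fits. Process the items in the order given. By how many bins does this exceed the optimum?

0

First-Fit: [5,15] [11,4,5] [15] [12,6] [15] [15] [14] [14] → 8 bins.
8 items exceed 10 (half the capacity), and no two of those can share a bin, so at least 8 bins are needed.
So 8 is already optimal.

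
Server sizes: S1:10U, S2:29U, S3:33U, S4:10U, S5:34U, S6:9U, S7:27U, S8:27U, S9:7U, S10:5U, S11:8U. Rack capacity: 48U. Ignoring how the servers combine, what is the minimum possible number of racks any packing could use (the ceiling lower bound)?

5 racks

Total size = 10 + 29 + 33 + 10 + 34 + 9 + 27 + 27 + 7 + 5 + 8 = 199U.
⌈199 / 48⌉ = 5.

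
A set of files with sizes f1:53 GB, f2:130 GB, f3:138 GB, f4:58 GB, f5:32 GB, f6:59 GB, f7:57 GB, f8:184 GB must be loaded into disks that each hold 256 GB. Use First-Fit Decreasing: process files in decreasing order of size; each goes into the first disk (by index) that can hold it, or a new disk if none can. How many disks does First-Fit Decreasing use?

Sorted descending: 184, 138, 130, 59, 58, 57, 53, 32.
184 GB → disk 1 (remaining 72 GB)
138 GB → disk 2 (remaining 118 GB)
130 GB → disk 3 (remaining 126 GB)
59 GB → disk 1 (remaining 13 GB)
58 GB → disk 2 (remaining 60 GB)
57 GB → disk 2 (remaining 3 GB)
53 GB → disk 3 (remaining 73 GB)
32 GB → disk 3 (remaining 41 GB)

3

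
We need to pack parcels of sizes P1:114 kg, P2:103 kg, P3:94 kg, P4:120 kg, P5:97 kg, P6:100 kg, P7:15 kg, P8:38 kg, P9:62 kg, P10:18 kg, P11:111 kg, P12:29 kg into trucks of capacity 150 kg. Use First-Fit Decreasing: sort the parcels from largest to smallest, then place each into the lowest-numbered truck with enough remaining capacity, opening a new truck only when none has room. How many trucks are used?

8

Sorted descending: 120, 114, 111, 103, 100, 97, 94, 62, 38, 29, 18, 15.
truck 1: place 120 kg, 30 kg left
truck 2: place 114 kg, 36 kg left
truck 3: place 111 kg, 39 kg left
truck 4: place 103 kg, 47 kg left
truck 5: place 100 kg, 50 kg left
truck 6: place 97 kg, 53 kg left
truck 7: place 94 kg, 56 kg left
truck 8: place 62 kg, 88 kg left
truck 3: place 38 kg, 1 kg left
truck 1: place 29 kg, 1 kg left
truck 2: place 18 kg, 18 kg left
truck 2: place 15 kg, 3 kg left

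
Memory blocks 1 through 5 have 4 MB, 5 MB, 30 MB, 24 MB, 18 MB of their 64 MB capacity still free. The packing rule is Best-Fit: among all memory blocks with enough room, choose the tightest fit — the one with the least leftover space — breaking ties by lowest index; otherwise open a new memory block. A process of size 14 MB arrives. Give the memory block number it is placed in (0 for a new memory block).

Memory blocks with room: memory block 3 (30 MB), memory block 4 (24 MB), memory block 5 (18 MB).
Tightest fit is memory block 5 with 18 MB free.

5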